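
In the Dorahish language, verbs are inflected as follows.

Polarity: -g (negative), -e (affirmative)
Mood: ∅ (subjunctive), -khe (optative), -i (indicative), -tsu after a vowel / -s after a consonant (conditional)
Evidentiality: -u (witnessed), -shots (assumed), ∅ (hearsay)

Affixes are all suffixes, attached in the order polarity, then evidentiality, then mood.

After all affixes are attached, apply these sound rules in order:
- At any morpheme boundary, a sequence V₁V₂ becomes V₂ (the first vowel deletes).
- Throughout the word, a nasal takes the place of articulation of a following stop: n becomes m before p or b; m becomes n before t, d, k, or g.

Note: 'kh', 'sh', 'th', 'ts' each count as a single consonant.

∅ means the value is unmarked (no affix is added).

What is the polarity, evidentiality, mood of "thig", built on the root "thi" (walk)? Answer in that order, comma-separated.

Segment: thi-g.
polarity: -g → negative.
evidentiality: ∅ → hearsay.
mood: ∅ → subjunctive.

negative, hearsay, subjunctive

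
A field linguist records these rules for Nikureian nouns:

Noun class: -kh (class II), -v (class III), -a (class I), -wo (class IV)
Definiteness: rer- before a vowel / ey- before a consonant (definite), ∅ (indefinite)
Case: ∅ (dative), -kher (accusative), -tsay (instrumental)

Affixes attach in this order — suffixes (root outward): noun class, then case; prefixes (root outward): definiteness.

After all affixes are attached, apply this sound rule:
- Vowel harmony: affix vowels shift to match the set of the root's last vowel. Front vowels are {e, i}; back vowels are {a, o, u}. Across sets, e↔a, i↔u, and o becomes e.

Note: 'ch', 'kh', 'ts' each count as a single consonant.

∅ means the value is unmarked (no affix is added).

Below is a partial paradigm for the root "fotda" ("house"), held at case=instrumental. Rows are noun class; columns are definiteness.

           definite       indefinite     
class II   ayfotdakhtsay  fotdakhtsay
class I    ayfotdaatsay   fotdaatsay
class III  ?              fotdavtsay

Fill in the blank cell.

Attach noun class class III -v → fotdav.
Attach definiteness definite ey- (before consonant 'f') → eyfotdav.
Attach case instrumental -tsay → eyfotdavtsay.
Apply vowel harmony: eyfotdavtsay → ayfotdavtsay.

ayfotdavtsay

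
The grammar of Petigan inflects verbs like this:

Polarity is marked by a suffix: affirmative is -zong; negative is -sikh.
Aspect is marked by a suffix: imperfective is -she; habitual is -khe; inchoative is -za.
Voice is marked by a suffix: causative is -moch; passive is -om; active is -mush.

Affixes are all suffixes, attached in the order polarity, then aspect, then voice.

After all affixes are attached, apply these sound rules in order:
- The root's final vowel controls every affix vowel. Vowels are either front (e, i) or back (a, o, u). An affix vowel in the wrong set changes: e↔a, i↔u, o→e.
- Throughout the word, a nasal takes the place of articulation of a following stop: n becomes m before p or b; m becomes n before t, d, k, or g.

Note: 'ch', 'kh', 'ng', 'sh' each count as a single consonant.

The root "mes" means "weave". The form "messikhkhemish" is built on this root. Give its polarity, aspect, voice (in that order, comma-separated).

Segment: mes-sikh-khe-mush.
polarity: -sikh → negative.
aspect: -khe → habitual.
voice: -mush → active.

negative, habitual, active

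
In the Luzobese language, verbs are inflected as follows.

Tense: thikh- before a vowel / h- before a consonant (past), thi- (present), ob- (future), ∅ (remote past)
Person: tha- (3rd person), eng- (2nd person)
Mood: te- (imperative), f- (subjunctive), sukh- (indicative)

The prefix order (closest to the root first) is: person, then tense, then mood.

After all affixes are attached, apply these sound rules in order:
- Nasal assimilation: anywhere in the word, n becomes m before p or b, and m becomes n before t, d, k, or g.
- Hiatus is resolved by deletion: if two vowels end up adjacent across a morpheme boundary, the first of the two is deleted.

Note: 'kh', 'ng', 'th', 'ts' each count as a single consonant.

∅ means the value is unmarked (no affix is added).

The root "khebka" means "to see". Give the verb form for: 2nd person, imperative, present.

Attach person 2nd person eng- → engkhebka.
Attach tense present thi- → thiengkhebka.
Attach mood imperative te- → tethiengkhebka.
Nasal assimilation: no change.
Apply vowel deletion: tethiengkhebka → tethengkhebka.

tethengkhebka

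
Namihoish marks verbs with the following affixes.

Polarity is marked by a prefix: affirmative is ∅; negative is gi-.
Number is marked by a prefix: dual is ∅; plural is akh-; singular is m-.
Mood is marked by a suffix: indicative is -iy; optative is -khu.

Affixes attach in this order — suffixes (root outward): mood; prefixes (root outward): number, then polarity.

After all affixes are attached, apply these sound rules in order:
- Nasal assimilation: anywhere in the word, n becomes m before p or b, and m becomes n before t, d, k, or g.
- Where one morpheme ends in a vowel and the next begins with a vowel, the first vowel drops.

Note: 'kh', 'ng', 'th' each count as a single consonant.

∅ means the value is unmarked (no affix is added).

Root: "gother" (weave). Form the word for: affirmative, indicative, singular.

Attach number singular m- → mgother.
polarity = affirmative: zero marking, form stays mgother.
Attach mood indicative -iy → mgotheriy.
Apply nasal assimilation: mgotheriy → ngotheriy.
Vowel deletion: no change.

ngotheriy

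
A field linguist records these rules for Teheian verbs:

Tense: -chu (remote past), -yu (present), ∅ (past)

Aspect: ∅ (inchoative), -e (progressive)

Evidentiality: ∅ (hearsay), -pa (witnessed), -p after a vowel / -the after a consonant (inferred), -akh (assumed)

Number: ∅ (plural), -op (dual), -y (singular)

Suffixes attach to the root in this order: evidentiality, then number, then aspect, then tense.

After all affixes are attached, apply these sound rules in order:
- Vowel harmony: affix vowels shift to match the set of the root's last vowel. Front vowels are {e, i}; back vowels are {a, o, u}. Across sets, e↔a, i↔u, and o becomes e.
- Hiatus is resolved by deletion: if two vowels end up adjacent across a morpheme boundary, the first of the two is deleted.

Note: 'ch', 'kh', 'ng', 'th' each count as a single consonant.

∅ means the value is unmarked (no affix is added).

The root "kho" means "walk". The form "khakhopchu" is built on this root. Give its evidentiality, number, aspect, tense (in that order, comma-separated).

assumed, dual, inchoative, remote past

Segment: kho-akh-op-chu.
evidentiality: -akh → assumed.
number: -op → dual.
aspect: ∅ → inchoative.
tense: -chu → remote past.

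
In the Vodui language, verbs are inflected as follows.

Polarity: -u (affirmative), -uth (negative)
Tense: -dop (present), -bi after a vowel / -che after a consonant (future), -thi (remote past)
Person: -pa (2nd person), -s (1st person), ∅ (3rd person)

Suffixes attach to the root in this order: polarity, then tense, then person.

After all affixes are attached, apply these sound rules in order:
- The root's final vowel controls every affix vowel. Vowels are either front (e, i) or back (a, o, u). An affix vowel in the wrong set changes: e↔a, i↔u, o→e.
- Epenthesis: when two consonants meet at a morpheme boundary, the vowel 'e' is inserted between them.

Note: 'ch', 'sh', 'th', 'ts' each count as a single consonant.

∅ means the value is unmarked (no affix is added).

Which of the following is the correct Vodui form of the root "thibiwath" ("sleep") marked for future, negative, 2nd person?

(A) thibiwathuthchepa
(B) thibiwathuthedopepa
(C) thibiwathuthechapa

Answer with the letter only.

C

Attach polarity negative -uth → thibiwathuth.
Attach tense future -che (after consonant 'th') → thibiwathuthche.
Attach person 2nd person -pa → thibiwathuthchepa.
Apply vowel harmony: thibiwathuthchepa → thibiwathuthchapa.
Apply epenthesis: thibiwathuthchapa → thibiwathuthechapa.
So the correct form is thibiwathuthechapa, option (C).
(A) thibiwathuthchepa is wrong: it fails to apply the sound rule(s).
(B) thibiwathuthedopepa is wrong: it uses present instead of future for tense.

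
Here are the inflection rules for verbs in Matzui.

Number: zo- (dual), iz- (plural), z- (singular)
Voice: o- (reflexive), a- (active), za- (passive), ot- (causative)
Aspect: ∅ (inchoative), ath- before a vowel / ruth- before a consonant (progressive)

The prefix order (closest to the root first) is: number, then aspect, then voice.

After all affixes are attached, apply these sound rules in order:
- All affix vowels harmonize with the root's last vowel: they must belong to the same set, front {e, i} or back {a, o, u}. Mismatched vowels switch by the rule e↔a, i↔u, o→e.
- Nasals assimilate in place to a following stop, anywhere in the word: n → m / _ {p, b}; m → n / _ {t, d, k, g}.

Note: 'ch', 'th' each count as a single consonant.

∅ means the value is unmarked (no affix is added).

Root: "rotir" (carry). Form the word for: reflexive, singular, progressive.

Attach number singular z- → zrotir.
Attach aspect progressive ruth- (before consonant 'z') → ruthzrotir.
Attach voice reflexive o- → oruthzrotir.
Apply vowel harmony: oruthzrotir → erithzrotir.
Nasal assimilation: no change.

erithzrotir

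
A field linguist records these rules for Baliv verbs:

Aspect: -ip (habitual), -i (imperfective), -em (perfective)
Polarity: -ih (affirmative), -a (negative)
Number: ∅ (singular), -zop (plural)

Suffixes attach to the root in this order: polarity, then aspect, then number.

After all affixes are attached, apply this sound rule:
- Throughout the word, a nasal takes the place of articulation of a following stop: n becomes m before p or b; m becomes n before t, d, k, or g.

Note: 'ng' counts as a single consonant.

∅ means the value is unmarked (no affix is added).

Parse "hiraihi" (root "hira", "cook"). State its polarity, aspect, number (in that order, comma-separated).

affirmative, imperfective, singular

Segment: hira-ih-i.
polarity: -ih → affirmative.
aspect: -i → imperfective.
number: ∅ → singular.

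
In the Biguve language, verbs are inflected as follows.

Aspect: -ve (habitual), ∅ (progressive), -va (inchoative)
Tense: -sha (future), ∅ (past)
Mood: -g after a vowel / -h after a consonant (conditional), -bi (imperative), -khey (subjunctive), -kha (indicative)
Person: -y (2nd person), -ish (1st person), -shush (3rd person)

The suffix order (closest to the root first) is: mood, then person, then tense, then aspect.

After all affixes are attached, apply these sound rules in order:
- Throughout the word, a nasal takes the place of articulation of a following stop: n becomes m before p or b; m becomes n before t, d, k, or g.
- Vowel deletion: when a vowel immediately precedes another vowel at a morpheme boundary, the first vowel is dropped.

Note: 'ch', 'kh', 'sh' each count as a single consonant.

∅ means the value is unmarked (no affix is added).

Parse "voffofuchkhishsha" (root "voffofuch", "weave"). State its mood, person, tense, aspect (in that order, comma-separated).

indicative, 1st person, future, progressive

Segment: voffofuch-kha-ish-sha.
mood: -kha → indicative.
person: -ish → 1st person.
tense: -sha → future.
aspect: ∅ → progressive.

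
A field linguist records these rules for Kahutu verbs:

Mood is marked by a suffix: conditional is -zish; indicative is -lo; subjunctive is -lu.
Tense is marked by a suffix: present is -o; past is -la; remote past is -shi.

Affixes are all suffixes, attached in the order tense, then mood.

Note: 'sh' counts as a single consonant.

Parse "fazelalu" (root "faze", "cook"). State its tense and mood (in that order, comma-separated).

Segment: faze-la-lu.
tense: -la → past.
mood: -lu → subjunctive.

past, subjunctive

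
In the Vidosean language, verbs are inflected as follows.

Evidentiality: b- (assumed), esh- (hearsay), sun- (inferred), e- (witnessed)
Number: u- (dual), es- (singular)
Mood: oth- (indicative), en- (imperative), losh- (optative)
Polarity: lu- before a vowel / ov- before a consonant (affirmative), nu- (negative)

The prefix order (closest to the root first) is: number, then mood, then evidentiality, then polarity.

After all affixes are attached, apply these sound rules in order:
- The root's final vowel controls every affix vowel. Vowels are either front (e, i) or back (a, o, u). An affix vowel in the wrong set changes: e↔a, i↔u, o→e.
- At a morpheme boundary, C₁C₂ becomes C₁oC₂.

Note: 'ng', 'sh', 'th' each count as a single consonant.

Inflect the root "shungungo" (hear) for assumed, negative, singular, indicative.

Attach number singular es- → esshungungo.
Attach mood indicative oth- → othesshungungo.
Attach evidentiality assumed b- → bothesshungungo.
Attach polarity negative nu- → nubothesshungungo.
Apply vowel harmony: nubothesshungungo → nubothasshungungo.
Apply epenthesis: nubothasshungungo → nubothasoshungungo.

nubothasoshungungo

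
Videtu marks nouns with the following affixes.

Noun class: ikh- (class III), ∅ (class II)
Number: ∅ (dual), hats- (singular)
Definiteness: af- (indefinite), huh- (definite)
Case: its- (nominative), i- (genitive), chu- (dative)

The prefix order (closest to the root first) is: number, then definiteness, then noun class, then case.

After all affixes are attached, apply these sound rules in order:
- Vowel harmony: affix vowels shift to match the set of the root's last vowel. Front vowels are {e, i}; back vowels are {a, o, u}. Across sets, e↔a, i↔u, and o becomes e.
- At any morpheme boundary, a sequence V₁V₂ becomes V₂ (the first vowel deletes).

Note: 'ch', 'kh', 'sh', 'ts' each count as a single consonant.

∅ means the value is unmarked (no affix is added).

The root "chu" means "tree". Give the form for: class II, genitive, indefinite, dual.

afchu

number = dual: zero marking, form stays chu.
Attach definiteness indefinite af- → afchu.
noun class = class II: zero marking, form stays afchu.
Attach case genitive i- → iafchu.
Apply vowel harmony: iafchu → uafchu.
Apply vowel deletion: uafchu → afchu.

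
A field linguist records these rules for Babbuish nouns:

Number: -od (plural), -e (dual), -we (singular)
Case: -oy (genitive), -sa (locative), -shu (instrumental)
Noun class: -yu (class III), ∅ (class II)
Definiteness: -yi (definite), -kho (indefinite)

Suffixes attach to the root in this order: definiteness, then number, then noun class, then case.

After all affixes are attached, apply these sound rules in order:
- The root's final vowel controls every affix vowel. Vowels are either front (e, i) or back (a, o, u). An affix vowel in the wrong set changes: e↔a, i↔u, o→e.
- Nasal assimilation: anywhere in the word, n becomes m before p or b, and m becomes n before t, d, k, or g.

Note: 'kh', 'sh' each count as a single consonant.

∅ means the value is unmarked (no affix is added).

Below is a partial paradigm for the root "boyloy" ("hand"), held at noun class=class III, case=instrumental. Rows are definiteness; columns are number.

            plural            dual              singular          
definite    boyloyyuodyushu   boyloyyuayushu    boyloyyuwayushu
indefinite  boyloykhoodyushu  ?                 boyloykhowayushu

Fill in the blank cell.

boyloykhoayushu

Attach definiteness indefinite -kho → boyloykho.
Attach number dual -e → boyloykhoe.
Attach noun class class III -yu → boyloykhoeyu.
Attach case instrumental -shu → boyloykhoeyushu.
Apply vowel harmony: boyloykhoeyushu → boyloykhoayushu.
Nasal assimilation: no change.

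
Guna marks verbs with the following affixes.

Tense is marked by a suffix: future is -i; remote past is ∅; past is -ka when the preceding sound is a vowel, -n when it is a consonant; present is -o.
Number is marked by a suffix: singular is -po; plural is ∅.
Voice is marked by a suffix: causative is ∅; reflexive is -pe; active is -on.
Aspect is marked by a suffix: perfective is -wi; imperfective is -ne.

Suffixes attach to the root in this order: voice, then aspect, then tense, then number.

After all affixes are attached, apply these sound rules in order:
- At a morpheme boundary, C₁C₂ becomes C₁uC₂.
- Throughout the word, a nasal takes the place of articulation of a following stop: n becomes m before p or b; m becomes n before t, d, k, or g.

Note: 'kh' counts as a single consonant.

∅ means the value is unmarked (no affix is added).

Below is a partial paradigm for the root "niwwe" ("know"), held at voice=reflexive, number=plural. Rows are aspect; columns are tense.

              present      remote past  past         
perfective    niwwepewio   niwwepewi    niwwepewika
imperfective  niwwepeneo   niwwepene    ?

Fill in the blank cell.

niwwepeneka

Attach voice reflexive -pe → niwwepe.
Attach aspect imperfective -ne → niwwepene.
Attach tense past -ka (after vowel 'e') → niwwepeneka.
number = plural: zero marking, form stays niwwepeneka.
Epenthesis: no change.
Nasal assimilation: no change.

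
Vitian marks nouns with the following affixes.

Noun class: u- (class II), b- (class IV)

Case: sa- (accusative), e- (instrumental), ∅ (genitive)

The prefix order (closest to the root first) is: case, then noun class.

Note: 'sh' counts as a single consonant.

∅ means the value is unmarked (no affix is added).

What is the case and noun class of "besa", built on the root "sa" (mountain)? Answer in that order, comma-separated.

Segment: b-e-sa.
case: e- → instrumental.
noun class: b- → class IV.

instrumental, class IV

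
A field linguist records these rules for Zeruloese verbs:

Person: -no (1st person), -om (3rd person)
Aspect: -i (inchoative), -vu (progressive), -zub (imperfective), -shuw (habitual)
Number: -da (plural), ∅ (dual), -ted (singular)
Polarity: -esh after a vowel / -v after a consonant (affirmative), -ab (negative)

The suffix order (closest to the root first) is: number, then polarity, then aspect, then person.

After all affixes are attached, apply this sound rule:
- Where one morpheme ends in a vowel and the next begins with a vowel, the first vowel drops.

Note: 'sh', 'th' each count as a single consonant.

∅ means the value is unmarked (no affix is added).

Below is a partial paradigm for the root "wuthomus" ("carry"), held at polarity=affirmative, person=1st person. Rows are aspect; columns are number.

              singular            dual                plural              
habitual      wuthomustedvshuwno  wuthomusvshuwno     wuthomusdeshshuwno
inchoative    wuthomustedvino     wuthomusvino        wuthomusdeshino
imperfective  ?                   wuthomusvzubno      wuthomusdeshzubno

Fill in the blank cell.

wuthomustedvzubno

Attach number singular -ted → wuthomusted.
Attach polarity affirmative -v (after consonant 'd') → wuthomustedv.
Attach aspect imperfective -zub → wuthomustedvzub.
Attach person 1st person -no → wuthomustedvzubno.
Vowel deletion: no change.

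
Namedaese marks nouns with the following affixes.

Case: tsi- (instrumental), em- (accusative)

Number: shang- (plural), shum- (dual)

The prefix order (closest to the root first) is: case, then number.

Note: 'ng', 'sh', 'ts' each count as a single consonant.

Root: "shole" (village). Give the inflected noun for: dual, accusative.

shumemshole

Attach case accusative em- → emshole.
Attach number dual shum- → shumemshole.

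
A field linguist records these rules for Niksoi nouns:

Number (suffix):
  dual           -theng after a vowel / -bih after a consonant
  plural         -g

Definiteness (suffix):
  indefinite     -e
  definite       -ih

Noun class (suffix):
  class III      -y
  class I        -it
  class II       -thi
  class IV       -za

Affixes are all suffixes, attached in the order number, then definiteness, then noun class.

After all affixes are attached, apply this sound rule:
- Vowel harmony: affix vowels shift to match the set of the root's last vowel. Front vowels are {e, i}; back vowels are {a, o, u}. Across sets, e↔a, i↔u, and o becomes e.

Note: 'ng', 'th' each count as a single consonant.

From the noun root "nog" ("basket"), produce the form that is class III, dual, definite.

nogbuhuhy

Attach number dual -bih (after consonant 'g') → nogbih.
Attach definiteness definite -ih → nogbihih.
Attach noun class class III -y → nogbihihy.
Apply vowel harmony: nogbihihy → nogbuhuhy.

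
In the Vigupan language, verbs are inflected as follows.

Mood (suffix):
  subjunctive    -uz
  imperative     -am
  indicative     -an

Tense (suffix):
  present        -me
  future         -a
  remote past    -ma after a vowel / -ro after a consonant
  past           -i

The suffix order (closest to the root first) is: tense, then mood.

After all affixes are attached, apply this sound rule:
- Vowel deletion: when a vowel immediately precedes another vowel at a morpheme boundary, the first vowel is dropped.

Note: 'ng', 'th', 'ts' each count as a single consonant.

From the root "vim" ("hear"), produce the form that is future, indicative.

viman

Attach tense future -a → vima.
Attach mood indicative -an → vimaan.
Apply vowel deletion: vimaan → viman.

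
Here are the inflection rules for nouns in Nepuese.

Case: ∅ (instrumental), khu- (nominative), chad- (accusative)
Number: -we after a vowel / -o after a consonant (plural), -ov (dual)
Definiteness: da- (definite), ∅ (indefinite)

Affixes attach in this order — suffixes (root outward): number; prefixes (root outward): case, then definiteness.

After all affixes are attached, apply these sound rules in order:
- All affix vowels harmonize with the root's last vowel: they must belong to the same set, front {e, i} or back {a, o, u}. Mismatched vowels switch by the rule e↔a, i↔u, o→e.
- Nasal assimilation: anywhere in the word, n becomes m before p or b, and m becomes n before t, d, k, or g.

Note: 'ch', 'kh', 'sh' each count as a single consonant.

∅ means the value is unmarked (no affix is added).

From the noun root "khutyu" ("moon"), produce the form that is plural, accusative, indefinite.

Attach number plural -we (after vowel 'u') → khutyuwe.
Attach case accusative chad- → chadkhutyuwe.
definiteness = indefinite: zero marking, form stays chadkhutyuwe.
Apply vowel harmony: chadkhutyuwe → chadkhutyuwa.
Nasal assimilation: no change.

chadkhutyuwa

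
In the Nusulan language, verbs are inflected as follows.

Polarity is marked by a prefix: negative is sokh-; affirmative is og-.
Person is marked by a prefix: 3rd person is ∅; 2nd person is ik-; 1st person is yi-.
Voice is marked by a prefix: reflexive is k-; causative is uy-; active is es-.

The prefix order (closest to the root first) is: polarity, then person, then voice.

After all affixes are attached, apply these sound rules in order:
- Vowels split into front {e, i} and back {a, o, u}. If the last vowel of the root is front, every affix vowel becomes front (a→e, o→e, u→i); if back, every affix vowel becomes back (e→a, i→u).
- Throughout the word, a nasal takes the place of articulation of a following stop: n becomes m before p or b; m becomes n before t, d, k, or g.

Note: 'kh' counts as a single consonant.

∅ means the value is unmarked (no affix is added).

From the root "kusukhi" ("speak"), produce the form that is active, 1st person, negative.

Attach polarity negative sokh- → sokhkusukhi.
Attach person 1st person yi- → yisokhkusukhi.
Attach voice active es- → esyisokhkusukhi.
Apply vowel harmony: esyisokhkusukhi → esyisekhkusukhi.
Nasal assimilation: no change.

esyisekhkusukhi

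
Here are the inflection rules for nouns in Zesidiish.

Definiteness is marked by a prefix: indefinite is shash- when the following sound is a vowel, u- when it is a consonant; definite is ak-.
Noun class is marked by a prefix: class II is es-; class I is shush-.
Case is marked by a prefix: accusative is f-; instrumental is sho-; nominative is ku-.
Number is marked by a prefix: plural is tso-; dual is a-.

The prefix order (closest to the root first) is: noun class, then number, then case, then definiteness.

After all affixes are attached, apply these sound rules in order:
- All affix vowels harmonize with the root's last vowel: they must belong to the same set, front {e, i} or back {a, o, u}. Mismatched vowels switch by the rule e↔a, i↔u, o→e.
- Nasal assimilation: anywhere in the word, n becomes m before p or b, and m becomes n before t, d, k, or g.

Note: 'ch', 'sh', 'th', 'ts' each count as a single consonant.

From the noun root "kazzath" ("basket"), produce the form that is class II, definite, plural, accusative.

akftsoaskazzath

Attach noun class class II es- → eskazzath.
Attach number plural tso- → tsoeskazzath.
Attach case accusative f- → ftsoeskazzath.
Attach definiteness definite ak- → akftsoeskazzath.
Apply vowel harmony: akftsoeskazzath → akftsoaskazzath.
Nasal assimilation: no change.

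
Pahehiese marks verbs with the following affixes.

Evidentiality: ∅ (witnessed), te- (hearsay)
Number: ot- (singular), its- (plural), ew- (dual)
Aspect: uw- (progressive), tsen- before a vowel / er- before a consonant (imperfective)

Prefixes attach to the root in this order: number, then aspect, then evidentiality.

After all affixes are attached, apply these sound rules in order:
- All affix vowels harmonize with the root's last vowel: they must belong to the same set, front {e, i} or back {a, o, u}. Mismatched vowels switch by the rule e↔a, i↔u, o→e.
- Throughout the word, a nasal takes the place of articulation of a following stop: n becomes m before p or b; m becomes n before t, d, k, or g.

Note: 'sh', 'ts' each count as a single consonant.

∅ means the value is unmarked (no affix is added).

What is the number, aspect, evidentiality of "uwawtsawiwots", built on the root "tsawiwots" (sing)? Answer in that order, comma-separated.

dual, progressive, witnessed

Segment: uw-ew-tsawiwots.
number: ew- → dual.
aspect: uw- → progressive.
evidentiality: ∅ → witnessed.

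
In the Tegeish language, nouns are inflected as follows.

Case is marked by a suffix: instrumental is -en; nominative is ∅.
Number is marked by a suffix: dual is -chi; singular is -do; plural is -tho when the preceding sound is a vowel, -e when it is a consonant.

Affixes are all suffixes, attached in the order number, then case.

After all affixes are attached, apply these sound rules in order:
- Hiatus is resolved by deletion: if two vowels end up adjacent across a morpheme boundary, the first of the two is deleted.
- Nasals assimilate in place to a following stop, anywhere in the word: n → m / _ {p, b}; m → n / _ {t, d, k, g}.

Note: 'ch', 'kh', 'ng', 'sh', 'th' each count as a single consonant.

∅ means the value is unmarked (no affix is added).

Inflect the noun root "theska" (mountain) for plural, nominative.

Attach number plural -tho (after vowel 'a') → theskatho.
case = nominative: zero marking, form stays theskatho.
Vowel deletion: no change.
Nasal assimilation: no change.

theskatho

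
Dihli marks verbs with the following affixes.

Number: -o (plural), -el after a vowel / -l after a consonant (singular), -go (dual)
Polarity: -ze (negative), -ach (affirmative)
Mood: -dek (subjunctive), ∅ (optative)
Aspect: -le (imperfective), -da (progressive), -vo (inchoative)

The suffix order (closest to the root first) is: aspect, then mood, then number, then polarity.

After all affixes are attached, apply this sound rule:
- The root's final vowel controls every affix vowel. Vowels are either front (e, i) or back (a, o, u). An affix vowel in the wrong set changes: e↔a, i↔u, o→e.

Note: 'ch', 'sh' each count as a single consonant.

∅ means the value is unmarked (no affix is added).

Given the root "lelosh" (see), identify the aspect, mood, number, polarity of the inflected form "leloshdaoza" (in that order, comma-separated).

Segment: lelosh-da-o-ze.
aspect: -da → progressive.
mood: ∅ → optative.
number: -o → plural.
polarity: -ze → negative.

progressive, optative, plural, negative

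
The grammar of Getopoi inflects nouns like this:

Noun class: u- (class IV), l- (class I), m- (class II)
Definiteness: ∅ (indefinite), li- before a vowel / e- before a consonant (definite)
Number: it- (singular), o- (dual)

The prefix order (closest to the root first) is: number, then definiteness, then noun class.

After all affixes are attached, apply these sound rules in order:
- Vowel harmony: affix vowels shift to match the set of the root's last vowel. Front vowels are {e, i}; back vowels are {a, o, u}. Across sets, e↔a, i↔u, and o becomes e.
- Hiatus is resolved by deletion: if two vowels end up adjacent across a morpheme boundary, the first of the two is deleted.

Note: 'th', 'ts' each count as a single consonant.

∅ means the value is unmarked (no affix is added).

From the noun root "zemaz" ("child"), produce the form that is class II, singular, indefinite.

mutzemaz

Attach number singular it- → itzemaz.
definiteness = indefinite: zero marking, form stays itzemaz.
Attach noun class class II m- → mitzemaz.
Apply vowel harmony: mitzemaz → mutzemaz.
Vowel deletion: no change.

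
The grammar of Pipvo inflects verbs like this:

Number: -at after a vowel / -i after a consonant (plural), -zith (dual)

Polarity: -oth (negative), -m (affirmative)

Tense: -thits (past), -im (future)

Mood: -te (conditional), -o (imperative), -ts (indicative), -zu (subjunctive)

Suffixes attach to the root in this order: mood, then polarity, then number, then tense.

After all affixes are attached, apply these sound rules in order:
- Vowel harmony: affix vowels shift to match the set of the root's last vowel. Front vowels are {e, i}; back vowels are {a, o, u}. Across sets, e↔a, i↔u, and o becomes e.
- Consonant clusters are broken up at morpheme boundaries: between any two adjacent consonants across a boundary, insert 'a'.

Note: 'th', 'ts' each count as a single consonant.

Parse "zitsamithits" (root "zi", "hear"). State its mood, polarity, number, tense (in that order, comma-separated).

Segment: zi-ts-m-i-thits.
mood: -ts → indicative.
polarity: -m → affirmative.
number: -at/i → plural.
tense: -thits → past.

indicative, affirmative, plural, past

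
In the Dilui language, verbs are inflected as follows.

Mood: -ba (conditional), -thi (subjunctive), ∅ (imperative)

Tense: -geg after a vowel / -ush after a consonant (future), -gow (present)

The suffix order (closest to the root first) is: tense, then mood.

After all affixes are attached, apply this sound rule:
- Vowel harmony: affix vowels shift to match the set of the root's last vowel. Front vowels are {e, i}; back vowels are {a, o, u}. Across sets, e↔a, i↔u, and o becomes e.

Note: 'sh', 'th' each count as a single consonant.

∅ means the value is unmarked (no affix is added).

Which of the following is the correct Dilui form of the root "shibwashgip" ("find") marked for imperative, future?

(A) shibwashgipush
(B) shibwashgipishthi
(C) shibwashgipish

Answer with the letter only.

Attach tense future -ush (after consonant 'p') → shibwashgipush.
mood = imperative: zero marking, form stays shibwashgipush.
Apply vowel harmony: shibwashgipush → shibwashgipish.
So the correct form is shibwashgipish, option (C).
(B) shibwashgipishthi is wrong: it uses subjunctive instead of imperative for mood.
(A) shibwashgipush is wrong: it fails to apply the sound rule(s).

C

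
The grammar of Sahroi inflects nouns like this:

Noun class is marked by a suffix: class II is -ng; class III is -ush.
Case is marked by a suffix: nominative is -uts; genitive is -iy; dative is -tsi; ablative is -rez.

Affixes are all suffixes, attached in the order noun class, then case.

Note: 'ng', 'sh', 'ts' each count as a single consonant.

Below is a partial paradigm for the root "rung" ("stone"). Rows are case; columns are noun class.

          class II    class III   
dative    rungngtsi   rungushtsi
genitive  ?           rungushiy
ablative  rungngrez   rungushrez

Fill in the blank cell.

Attach noun class class II -ng → rungng.
Attach case genitive -iy → rungngiy.

rungngiy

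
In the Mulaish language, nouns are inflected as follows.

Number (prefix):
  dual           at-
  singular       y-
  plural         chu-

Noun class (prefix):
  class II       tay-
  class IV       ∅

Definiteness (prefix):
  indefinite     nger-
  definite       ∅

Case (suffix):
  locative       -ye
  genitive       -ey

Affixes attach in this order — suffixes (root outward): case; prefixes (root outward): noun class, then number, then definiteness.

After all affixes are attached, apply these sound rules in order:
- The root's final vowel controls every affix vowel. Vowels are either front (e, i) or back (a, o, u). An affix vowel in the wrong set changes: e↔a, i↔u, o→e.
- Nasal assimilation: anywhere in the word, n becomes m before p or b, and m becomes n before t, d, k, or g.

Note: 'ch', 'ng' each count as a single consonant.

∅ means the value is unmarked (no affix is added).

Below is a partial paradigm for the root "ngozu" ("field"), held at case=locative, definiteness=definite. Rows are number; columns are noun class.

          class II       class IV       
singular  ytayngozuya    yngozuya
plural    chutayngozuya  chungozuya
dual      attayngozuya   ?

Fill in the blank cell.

noun class = class IV: zero marking, form stays ngozu.
Attach case locative -ye → ngozuye.
Attach number dual at- → atngozuye.
definiteness = definite: zero marking, form stays atngozuye.
Apply vowel harmony: atngozuye → atngozuya.
Nasal assimilation: no change.

atngozuya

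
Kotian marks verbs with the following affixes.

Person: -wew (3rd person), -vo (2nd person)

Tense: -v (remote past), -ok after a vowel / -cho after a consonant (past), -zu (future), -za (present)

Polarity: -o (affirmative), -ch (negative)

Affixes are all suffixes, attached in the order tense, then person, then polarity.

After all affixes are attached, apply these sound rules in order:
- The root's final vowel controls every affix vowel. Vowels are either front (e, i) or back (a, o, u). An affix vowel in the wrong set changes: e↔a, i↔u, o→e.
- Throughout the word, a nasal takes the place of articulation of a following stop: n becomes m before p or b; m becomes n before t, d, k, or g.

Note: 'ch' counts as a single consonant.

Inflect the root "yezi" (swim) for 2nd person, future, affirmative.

yezizivee

Attach tense future -zu → yezizu.
Attach person 2nd person -vo → yezizuvo.
Attach polarity affirmative -o → yezizuvoo.
Apply vowel harmony: yezizuvoo → yezizivee.
Nasal assimilation: no change.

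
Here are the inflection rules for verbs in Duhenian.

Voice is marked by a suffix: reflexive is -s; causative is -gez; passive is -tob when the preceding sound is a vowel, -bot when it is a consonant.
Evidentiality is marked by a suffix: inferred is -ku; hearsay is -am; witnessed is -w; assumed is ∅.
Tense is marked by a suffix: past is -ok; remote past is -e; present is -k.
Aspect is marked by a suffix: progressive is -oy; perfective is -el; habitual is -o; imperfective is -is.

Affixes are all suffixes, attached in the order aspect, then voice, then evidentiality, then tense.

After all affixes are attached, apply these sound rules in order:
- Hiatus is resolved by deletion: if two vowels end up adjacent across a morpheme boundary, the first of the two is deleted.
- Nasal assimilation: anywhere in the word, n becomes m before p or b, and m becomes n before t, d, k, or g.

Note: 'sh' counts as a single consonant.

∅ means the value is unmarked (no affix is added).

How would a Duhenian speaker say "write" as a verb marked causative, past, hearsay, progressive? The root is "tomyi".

Attach aspect progressive -oy → tomyioy.
Attach voice causative -gez → tomyioygez.
Attach evidentiality hearsay -am → tomyioygezam.
Attach tense past -ok → tomyioygezamok.
Apply vowel deletion: tomyioygezamok → tomyoygezamok.
Nasal assimilation: no change.

tomyoygezamok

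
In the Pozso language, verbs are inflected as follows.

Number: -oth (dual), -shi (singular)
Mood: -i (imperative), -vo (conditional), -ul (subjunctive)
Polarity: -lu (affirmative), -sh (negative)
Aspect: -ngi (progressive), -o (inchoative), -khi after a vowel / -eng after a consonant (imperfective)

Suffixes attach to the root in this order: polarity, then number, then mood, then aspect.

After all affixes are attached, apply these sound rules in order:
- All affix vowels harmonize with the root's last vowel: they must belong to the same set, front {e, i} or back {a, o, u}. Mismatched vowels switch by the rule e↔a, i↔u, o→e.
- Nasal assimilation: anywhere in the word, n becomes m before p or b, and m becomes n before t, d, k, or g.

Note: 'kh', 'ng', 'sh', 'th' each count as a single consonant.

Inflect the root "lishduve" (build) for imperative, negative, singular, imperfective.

lishduveshshiikhi

Attach polarity negative -sh → lishduvesh.
Attach number singular -shi → lishduveshshi.
Attach mood imperative -i → lishduveshshii.
Attach aspect imperfective -khi (after vowel 'i') → lishduveshshiikhi.
Vowel harmony: no change.
Nasal assimilation: no change.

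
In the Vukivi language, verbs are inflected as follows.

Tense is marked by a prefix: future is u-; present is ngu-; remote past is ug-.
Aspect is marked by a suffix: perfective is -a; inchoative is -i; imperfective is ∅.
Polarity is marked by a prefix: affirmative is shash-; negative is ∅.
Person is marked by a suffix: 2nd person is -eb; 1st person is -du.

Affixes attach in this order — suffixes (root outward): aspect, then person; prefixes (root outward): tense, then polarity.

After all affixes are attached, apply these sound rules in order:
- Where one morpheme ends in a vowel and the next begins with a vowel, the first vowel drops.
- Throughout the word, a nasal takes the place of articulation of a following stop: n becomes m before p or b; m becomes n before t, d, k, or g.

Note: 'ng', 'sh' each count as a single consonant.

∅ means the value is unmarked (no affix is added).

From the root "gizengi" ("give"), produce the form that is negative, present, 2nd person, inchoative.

Attach aspect inchoative -i → gizengii.
Attach tense present ngu- → ngugizengii.
polarity = negative: zero marking, form stays ngugizengii.
Attach person 2nd person -eb → ngugizengiieb.
Apply vowel deletion: ngugizengiieb → ngugizengeb.
Nasal assimilation: no change.

ngugizengeb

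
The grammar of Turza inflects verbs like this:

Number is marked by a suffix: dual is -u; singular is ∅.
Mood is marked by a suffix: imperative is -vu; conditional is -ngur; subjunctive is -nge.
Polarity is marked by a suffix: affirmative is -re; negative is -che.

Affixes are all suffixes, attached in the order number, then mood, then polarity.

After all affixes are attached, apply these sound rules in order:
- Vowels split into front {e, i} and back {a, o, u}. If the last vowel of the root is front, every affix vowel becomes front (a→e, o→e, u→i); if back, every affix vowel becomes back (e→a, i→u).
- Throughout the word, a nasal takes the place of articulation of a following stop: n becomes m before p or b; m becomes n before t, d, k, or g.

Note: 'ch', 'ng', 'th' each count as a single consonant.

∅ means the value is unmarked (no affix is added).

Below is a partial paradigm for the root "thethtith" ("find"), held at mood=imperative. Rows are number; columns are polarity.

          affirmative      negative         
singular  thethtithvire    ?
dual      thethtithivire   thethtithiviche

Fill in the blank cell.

thethtithviche

number = singular: zero marking, form stays thethtith.
Attach mood imperative -vu → thethtithvu.
Attach polarity negative -che → thethtithvuche.
Apply vowel harmony: thethtithvuche → thethtithviche.
Nasal assimilation: no change.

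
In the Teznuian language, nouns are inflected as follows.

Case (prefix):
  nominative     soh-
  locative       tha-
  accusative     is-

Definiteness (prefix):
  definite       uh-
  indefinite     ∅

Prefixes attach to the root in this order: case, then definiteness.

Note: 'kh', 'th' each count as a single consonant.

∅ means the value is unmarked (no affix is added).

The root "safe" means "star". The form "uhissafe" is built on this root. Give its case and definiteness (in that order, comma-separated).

Segment: uh-is-safe.
case: is- → accusative.
definiteness: uh- → definite.

accusative, definite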